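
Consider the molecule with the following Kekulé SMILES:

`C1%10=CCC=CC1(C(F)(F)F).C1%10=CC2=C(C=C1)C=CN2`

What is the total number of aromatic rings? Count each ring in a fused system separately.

2

The SMILES encodes a six-membered carbon ring with two isolated C=C double bonds and two sp³ carbons; a six-membered carbon ring with three alternating C=C double bonds, fused to a five-membered ring containing one N–H nitrogen and two C=C double bonds.
The 6-membered ring has two sp³ carbons, so it is not fully conjugated — not aromatic (1,4-cyclohexadiene).
The fused 6/5-membered bicyclic (with one N–H) is a single π system with 9 sp² atoms and 10 π electrons from ring double bonds plus a heteroatom lone pair. 10 = 4(2)+2, so the system is aromatic and both rings count as aromatic (indole).
2 of the 3 rings are aromatic. Total: 2.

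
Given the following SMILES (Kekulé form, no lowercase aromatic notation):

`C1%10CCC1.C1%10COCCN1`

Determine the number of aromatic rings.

0

The SMILES encodes a four-membered saturated carbon ring; a six-membered saturated ring with an oxygen and an N–H nitrogen at positions 1 and 4.
The 4-membered ring has only sp³ atoms, so it is not fully conjugated — not aromatic (cyclobutane).
The 6-membered ring with one oxygen and one N–H (1,4) has only sp³ atoms, so it is not fully conjugated — not aromatic (morpholine).
None of the rings are aromatic. Total: 0.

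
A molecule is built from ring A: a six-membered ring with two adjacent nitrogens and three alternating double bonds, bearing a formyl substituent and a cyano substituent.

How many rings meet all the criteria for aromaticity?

1

Ring A is planar and fully conjugated; 3 ring double bonds give 6 π electrons. That satisfies 4n+2 with n=1, so ring A is aromatic (pyridazine).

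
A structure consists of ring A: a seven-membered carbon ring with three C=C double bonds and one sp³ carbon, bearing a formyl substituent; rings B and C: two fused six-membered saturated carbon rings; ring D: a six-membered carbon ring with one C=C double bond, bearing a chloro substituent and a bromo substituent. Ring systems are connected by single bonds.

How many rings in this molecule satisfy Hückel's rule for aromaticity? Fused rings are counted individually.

Ring A has one sp³ carbon, so it is not fully conjugated — not aromatic (cycloheptatriene).
Ring B has only sp³ atoms, so it is not fully conjugated — not aromatic (cyclohexane ring).
Ring C has only sp³ atoms, so it is not fully conjugated — not aromatic (cyclohexane ring).
Ring D has four sp³ carbons, so it is not fully conjugated — not aromatic (cyclohexene).
No ring is aromatic. Total: 0.

0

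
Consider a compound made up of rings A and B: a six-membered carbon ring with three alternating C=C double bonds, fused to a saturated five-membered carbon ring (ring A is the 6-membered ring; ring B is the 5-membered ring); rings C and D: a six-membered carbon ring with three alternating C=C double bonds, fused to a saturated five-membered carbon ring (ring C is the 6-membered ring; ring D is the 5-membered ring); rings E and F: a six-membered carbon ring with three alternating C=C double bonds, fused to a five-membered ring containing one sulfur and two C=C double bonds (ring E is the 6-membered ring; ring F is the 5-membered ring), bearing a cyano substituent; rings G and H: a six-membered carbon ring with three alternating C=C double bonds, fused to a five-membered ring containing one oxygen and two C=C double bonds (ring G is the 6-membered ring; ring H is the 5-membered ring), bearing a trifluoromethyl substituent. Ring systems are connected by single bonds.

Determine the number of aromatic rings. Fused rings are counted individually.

Ring A has a continuous p-orbital overlap around the ring; 3 ring double bonds give 6 π electrons. Since 6 = 4n+2 (n=1), ring A is aromatic (benzene ring).
Ring B has three sp³ carbons, so it is not fully conjugated — not aromatic (cyclopentane ring).
Ring C has a continuous p-orbital overlap around the ring; 3 ring double bonds give 6 π electrons. Since 6 = 4n+2 (n=1), ring C is aromatic (benzene ring).
Ring D has three sp³ carbons, so it is not fully conjugated — not aromatic (cyclopentane ring).
Rings E and F form a fused bicyclic system (with one sulfur) with 9 sp² atoms and 10 π electrons from ring double bonds plus a heteroatom lone pair. 10 = 4(2)+2, so the system is aromatic and both rings count as aromatic (benzothiophene).
Rings G and H form a fused bicyclic system (with one oxygen) with 9 sp² atoms and 10 π electrons from ring double bonds plus a heteroatom lone pair. 10 = 4(2)+2, so the system is aromatic and both rings count as aromatic (benzofuran).
Aromatic: A, C, E, F, G, H. Total: 6.

6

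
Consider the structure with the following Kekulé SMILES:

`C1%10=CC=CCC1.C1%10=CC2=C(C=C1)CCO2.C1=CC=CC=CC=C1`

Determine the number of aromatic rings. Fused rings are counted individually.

1

The SMILES encodes a six-membered carbon ring with two conjugated C=C double bonds and two sp³ carbons; a six-membered carbon ring with three alternating C=C double bonds, fused to a five-membered ring containing one oxygen and two sp³ carbons; an eight-membered carbon ring with four alternating C=C double bonds.
The 6-membered ring has two sp³ carbons, so it is not fully conjugated — not aromatic (1,3-cyclohexadiene).
The second 6-membered ring is planar and fully conjugated; 3 ring double bonds give 6 π electrons. 6 = 4(1)+2, so it is aromatic (benzene ring).
The 5-membered ring with one oxygen has two sp³ carbons, so it is not fully conjugated — not aromatic (oxolane ring).
The 8-membered ring has only sp² ring atoms; a planar conformation would have a fully conjugated π system of 8 electrons. But 8 = 4(2), which is 4n not 4n+2, so it is not aromatic (cyclooctatetraene) — cyclooctatetraene distorts into a non-planar tub to avoid antiaromaticity.
1 of the 4 rings is aromatic. Total: 1.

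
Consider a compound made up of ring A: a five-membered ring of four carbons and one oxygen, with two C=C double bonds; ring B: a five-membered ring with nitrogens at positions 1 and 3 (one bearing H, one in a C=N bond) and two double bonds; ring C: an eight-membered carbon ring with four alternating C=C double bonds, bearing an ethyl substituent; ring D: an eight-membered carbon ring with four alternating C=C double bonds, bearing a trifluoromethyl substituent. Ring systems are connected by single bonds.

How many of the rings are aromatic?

Ring A is fully conjugated (every ring atom contributes a p orbital); 2 ring double bonds (4 π electrons) plus a heteroatom lone pair (2) give 6 π electrons. Since 6 = 4n+2 (n=1), ring A is aromatic (furan).
Ring B has a continuous p-orbital overlap around the ring; 2 ring double bonds (4 π electrons) plus a heteroatom lone pair (2) give 6 π electrons. Since 6 = 4n+2 (n=1), ring B is aromatic (imidazole).
Ring C has only sp² ring atoms; a planar conformation would have a fully conjugated π system of 8 electrons. But 8 = 4(2), which is 4n not 4n+2, so ring C is not aromatic (cyclooctatetraene) — cyclooctatetraene distorts into a non-planar tub to avoid antiaromaticity.
Ring D has only sp² ring atoms; a planar conformation would have a fully conjugated π system of 8 electrons. But 8 = 4(2), which is 4n not 4n+2, so ring D is not aromatic (cyclooctatetraene) — cyclooctatetraene distorts into a non-planar tub to avoid antiaromaticity.
Aromatic: A, B. Total: 2.

2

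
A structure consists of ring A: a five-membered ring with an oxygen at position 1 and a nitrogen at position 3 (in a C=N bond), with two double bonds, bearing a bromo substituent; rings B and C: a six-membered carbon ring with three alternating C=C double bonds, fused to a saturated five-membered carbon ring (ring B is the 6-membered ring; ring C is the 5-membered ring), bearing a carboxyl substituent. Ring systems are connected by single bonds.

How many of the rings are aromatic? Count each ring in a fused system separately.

Ring A is planar and fully conjugated; 2 ring double bonds (4 π electrons) plus a heteroatom lone pair (2) give 6 π electrons. That satisfies 4n+2 with n=1, so ring A is aromatic (oxazole).
Ring B has a continuous p-orbital overlap around the ring; 3 ring double bonds give 6 π electrons. That satisfies 4n+2 with n=1, so ring B is aromatic (benzene ring).
Ring C has three sp³ carbons, so it is not fully conjugated — not aromatic (cyclopentane ring).
Aromatic: A, B. Total: 2.

2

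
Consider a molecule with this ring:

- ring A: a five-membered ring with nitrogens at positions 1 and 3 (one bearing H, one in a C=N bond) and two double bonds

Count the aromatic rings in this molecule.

1

Ring A is fully conjugated (every ring atom contributes a p orbital); 2 ring double bonds (4 π electrons) plus a heteroatom lone pair (2) give 6 π electrons. Since 6 = 4n+2 (n=1), ring A is aromatic (imidazole).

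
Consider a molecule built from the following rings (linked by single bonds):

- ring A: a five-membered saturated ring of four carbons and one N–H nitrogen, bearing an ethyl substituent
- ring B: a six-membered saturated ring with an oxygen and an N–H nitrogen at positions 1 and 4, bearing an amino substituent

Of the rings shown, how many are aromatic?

0

Ring A has only sp³ atoms, so it is not fully conjugated — not aromatic (pyrrolidine).
Ring B has only sp³ atoms, so it is not fully conjugated — not aromatic (morpholine).
No ring is aromatic. Total: 0.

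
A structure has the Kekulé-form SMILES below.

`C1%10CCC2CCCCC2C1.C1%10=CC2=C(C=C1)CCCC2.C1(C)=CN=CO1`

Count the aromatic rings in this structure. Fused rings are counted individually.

The SMILES encodes two fused six-membered saturated carbon rings; a six-membered carbon ring with three alternating C=C double bonds, fused to a saturated six-membered carbon ring; a five-membered ring with an oxygen at position 1 and a nitrogen at position 3 (in a C=N bond), with two double bonds.
The 6-membered ring has only sp³ atoms, so it is not fully conjugated — not aromatic (cyclohexane ring).
The second 6-membered ring has only sp³ atoms, so it is not fully conjugated — not aromatic (cyclohexane ring).
The third 6-membered ring is fully conjugated (every ring atom contributes a p orbital); 3 ring double bonds give 6 π electrons. Since 6 = 4n+2 (n=1), it is aromatic (benzene ring).
The fourth 6-membered ring has four sp³ carbons, so it is not fully conjugated — not aromatic (cyclohexane ring).
The 5-membered ring with one oxygen and one =N– is fully conjugated (every ring atom contributes a p orbital); 2 ring double bonds (4 π electrons) plus a heteroatom lone pair (2) give 6 π electrons. That satisfies 4n+2 with n=1, so it is aromatic (oxazole).
2 of the 5 rings are aromatic. Total: 2.

2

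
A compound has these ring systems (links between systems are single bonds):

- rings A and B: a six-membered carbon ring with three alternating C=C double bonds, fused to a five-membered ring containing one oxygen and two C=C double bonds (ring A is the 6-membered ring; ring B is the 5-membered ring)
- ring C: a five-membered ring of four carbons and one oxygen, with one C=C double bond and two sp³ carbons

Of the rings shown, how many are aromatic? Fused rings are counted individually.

2

Rings A and B form a fused bicyclic system (with one oxygen) with 9 sp² atoms and 10 π electrons from ring double bonds plus a heteroatom lone pair. 10 = 4(2)+2, so the system is aromatic and both rings count as aromatic (benzofuran).
Ring C has two sp³ carbons, so it is not fully conjugated — not aromatic (2,3-dihydrofuran).
Aromatic: A, B. Total: 2.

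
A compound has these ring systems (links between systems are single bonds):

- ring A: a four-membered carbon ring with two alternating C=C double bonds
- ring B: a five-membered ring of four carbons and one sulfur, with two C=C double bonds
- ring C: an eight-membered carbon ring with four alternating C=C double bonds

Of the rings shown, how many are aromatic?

Ring A has only sp² ring atoms; a planar conformation would have a fully conjugated π system of 4 electrons. But 4 = 4(1), which is 4n not 4n+2, so ring A is not aromatic (cyclobutadiene) — cyclobutadiene is antiaromatic and distorts to a rectangle.
Ring B is planar and fully conjugated; 2 ring double bonds (4 π electrons) plus a heteroatom lone pair (2) give 6 π electrons. Since 6 = 4n+2 (n=1), ring B is aromatic (thiophene).
Ring C has only sp² ring atoms; a planar conformation would have a fully conjugated π system of 8 electrons. But 8 = 4(2), which is 4n not 4n+2, so ring C is not aromatic (cyclooctatetraene) — cyclooctatetraene distorts into a non-planar tub to avoid antiaromaticity.
Aromatic: B. Total: 1.

1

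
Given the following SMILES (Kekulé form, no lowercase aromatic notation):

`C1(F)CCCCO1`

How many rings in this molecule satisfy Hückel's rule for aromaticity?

The SMILES encodes a six-membered saturated ring of five carbons and one oxygen.
The 6-membered ring with one oxygen has only sp³ atoms, so it is not fully conjugated — not aromatic (tetrahydropyran).

0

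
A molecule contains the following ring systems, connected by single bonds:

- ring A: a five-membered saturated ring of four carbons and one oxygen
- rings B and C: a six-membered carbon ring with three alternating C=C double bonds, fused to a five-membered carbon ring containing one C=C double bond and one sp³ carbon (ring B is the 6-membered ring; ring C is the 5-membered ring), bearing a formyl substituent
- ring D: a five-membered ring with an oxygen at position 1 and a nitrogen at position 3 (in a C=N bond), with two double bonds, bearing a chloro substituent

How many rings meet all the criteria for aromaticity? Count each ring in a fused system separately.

Ring A has only sp³ atoms, so it is not fully conjugated — not aromatic (tetrahydrofuran).
Ring B has a continuous p-orbital overlap around the ring; 3 ring double bonds give 6 π electrons. That satisfies 4n+2 with n=1, so ring B is aromatic (benzene ring).
Ring C has one sp³ carbon, so it is not fully conjugated — not aromatic (cyclopentene ring).
Ring D is fully conjugated (every ring atom contributes a p orbital); 2 ring double bonds (4 π electrons) plus a heteroatom lone pair (2) give 6 π electrons. 6 = 4(1)+2, so ring D is aromatic (oxazole).
Aromatic: B, D. Total: 2.

2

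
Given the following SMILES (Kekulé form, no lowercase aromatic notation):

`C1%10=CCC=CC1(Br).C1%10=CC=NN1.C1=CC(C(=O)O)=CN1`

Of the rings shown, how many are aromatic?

2

The SMILES encodes a six-membered carbon ring with two isolated C=C double bonds and two sp³ carbons; a five-membered ring with two adjacent nitrogens (one bearing H, one in a double bond) and two double bonds; a five-membered ring of four carbons and one nitrogen bearing a hydrogen, with two C=C double bonds.
The 6-membered ring has two sp³ carbons, so it is not fully conjugated — not aromatic (1,4-cyclohexadiene).
The 5-membered ring with two adjacent nitrogens (one N–H, one =N–) is fully conjugated (every ring atom contributes a p orbital); 2 ring double bonds (4 π electrons) plus a heteroatom lone pair (2) give 6 π electrons. That satisfies 4n+2 with n=1, so it is aromatic (pyrazole).
The 5-membered ring with one N–H is fully conjugated (every ring atom contributes a p orbital); 2 ring double bonds (4 π electrons) plus a heteroatom lone pair (2) give 6 π electrons. Since 6 = 4n+2 (n=1), it is aromatic (pyrrole).
2 of the 3 rings are aromatic. Total: 2.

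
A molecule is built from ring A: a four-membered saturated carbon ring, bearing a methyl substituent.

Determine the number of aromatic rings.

Ring A has only sp³ atoms, so it is not fully conjugated — not aromatic (cyclobutane).

0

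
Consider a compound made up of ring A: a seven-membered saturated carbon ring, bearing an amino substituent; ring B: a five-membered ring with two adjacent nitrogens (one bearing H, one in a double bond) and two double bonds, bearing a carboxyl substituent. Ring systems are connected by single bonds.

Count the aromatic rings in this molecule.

1

Ring A has only sp³ atoms, so it is not fully conjugated — not aromatic (cycloheptane).
Ring B is fully conjugated (every ring atom contributes a p orbital); 2 ring double bonds (4 π electrons) plus a heteroatom lone pair (2) give 6 π electrons. 6 = 4(1)+2, so ring B is aromatic (pyrazole).
Aromatic: B. Total: 1.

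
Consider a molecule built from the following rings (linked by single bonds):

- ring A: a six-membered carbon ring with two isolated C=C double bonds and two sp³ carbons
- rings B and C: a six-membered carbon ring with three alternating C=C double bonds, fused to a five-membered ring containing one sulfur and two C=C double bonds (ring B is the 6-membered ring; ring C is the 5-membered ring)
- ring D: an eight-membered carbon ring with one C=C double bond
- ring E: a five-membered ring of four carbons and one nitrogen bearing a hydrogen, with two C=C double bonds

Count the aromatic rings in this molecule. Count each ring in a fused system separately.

3

Ring A has two sp³ carbons, so it is not fully conjugated — not aromatic (1,4-cyclohexadiene).
Rings B and C form a fused bicyclic system (with one sulfur) with 9 sp² atoms and 10 π electrons from ring double bonds plus a heteroatom lone pair. 10 = 4(2)+2, so the system is aromatic and both rings count as aromatic (benzothiophene).
Ring D has six sp³ carbons, so it is not fully conjugated — not aromatic (cyclooctene).
Ring E has a continuous p-orbital overlap around the ring; 2 ring double bonds (4 π electrons) plus a heteroatom lone pair (2) give 6 π electrons. That satisfies 4n+2 with n=1, so ring E is aromatic (pyrrole).
Aromatic: B, C, E. Total: 3.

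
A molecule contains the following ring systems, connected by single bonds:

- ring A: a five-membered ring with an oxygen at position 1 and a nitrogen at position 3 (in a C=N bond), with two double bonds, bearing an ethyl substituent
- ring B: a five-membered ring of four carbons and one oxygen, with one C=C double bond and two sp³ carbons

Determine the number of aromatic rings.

Ring A is planar and fully conjugated; 2 ring double bonds (4 π electrons) plus a heteroatom lone pair (2) give 6 π electrons. Since 6 = 4n+2 (n=1), ring A is aromatic (oxazole).
Ring B has two sp³ carbons, so it is not fully conjugated — not aromatic (2,3-dihydrofuran).
Aromatic: A. Total: 1.

1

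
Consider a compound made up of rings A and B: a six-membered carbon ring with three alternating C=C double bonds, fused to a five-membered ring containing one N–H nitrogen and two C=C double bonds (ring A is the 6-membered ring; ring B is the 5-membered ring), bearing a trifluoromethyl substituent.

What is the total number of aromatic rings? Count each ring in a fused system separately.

2

Rings A and B form a fused bicyclic system (with one N–H) with 9 sp² atoms and 10 π electrons from ring double bonds plus a heteroatom lone pair. 10 = 4(2)+2, so the system is aromatic and both rings count as aromatic (indole).
Aromatic: A, B. Total: 2.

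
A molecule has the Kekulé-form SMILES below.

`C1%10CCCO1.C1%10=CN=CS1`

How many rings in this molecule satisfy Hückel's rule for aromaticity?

The SMILES encodes a five-membered saturated ring of four carbons and one oxygen; a five-membered ring with a sulfur at position 1 and a nitrogen at position 3 (in a C=N bond), with two double bonds.
The 5-membered ring with one oxygen has only sp³ atoms, so it is not fully conjugated — not aromatic (tetrahydrofuran).
The 5-membered ring with one sulfur and one =N– is planar and fully conjugated; 2 ring double bonds (4 π electrons) plus a heteroatom lone pair (2) give 6 π electrons. Since 6 = 4n+2 (n=1), it is aromatic (thiazole).
1 of the 2 rings is aromatic. Total: 1.

1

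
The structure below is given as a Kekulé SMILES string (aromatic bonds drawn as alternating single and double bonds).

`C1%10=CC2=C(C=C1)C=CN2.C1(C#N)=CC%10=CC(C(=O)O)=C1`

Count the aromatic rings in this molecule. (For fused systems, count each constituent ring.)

The SMILES encodes a six-membered carbon ring with three alternating C=C double bonds, fused to a five-membered ring containing one N–H nitrogen and two C=C double bonds; a six-membered carbon ring with three alternating C=C double bonds.
The fused 6/5-membered bicyclic (with one N–H) is a single π system with 9 sp² atoms and 10 π electrons from ring double bonds plus a heteroatom lone pair. 10 = 4(2)+2, so the system is aromatic and both rings count as aromatic (indole).
The 6-membered ring is planar and fully conjugated; 3 ring double bonds give 6 π electrons. 6 = 4(1)+2, so it is aromatic (benzene).
3 of the 3 rings are aromatic. Total: 3.

3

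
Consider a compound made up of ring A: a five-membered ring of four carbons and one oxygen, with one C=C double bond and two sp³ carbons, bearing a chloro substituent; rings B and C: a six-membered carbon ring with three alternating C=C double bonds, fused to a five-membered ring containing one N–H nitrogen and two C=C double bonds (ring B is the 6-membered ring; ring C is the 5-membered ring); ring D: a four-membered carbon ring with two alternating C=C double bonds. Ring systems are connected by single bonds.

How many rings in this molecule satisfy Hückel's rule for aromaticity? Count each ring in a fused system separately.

Ring A has two sp³ carbons, so it is not fully conjugated — not aromatic (2,3-dihydrofuran).
Rings B and C form a fused bicyclic system (with one N–H) with 9 sp² atoms and 10 π electrons from ring double bonds plus a heteroatom lone pair. 10 = 4(2)+2, so the system is aromatic and both rings count as aromatic (indole).
Ring D has only sp² ring atoms; a planar conformation would have a fully conjugated π system of 4 electrons. But 4 = 4(1), which is 4n not 4n+2, so ring D is not aromatic (cyclobutadiene) — cyclobutadiene is antiaromatic and distorts to a rectangle.
Aromatic: B, C. Total: 2.

2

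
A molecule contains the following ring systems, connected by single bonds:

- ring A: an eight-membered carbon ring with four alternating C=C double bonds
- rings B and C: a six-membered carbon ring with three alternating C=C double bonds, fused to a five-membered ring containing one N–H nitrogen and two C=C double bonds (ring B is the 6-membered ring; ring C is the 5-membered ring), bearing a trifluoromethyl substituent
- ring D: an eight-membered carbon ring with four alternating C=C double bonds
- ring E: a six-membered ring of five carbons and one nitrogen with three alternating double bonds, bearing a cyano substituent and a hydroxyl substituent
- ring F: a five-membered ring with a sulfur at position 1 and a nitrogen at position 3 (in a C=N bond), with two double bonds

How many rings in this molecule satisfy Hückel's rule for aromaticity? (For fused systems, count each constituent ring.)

Ring A has only sp² ring atoms; a planar conformation would have a fully conjugated π system of 8 electrons. But 8 = 4(2), which is 4n not 4n+2, so ring A is not aromatic (cyclooctatetraene) — cyclooctatetraene distorts into a non-planar tub to avoid antiaromaticity.
Rings B and C form a fused bicyclic system (with one N–H) with 9 sp² atoms and 10 π electrons from ring double bonds plus a heteroatom lone pair. 10 = 4(2)+2, so the system is aromatic and both rings count as aromatic (indole).
Ring D has only sp² ring atoms; a planar conformation would have a fully conjugated π system of 8 electrons. But 8 = 4(2), which is 4n not 4n+2, so ring D is not aromatic (cyclooctatetraene) — cyclooctatetraene distorts into a non-planar tub to avoid antiaromaticity.
Ring E has a continuous p-orbital overlap around the ring; 3 ring double bonds give 6 π electrons. That satisfies 4n+2 with n=1, so ring E is aromatic (pyridine).
Ring F has a continuous p-orbital overlap around the ring; 2 ring double bonds (4 π electrons) plus a heteroatom lone pair (2) give 6 π electrons. 6 = 4(1)+2, so ring F is aromatic (thiazole).
Aromatic: B, C, E, F. Total: 4.

4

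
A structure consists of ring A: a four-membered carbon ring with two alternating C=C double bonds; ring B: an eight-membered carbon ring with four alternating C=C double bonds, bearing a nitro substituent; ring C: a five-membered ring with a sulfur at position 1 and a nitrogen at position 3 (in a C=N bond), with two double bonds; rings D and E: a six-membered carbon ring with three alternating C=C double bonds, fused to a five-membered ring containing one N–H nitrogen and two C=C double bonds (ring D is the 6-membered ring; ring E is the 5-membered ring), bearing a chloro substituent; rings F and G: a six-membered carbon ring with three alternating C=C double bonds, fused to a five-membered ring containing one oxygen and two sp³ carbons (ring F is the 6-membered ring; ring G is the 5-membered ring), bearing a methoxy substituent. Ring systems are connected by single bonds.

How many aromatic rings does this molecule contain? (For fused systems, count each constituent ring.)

4

Ring A has only sp² ring atoms; a planar conformation would have a fully conjugated π system of 4 electrons. But 4 = 4(1), which is 4n not 4n+2, so ring A is not aromatic (cyclobutadiene) — cyclobutadiene is antiaromatic and distorts to a rectangle.
Ring B has only sp² ring atoms; a planar conformation would have a fully conjugated π system of 8 electrons. But 8 = 4(2), which is 4n not 4n+2, so ring B is not aromatic (cyclooctatetraene) — cyclooctatetraene distorts into a non-planar tub to avoid antiaromaticity.
Ring C is planar and fully conjugated; 2 ring double bonds (4 π electrons) plus a heteroatom lone pair (2) give 6 π electrons. 6 = 4(1)+2, so ring C is aromatic (thiazole).
Rings D and E form a fused bicyclic system (with one N–H) with 9 sp² atoms and 10 π electrons from ring double bonds plus a heteroatom lone pair. 10 = 4(2)+2, so the system is aromatic and both rings count as aromatic (indole).
Ring F is fully conjugated (every ring atom contributes a p orbital); 3 ring double bonds give 6 π electrons. Since 6 = 4n+2 (n=1), ring F is aromatic (benzene ring).
Ring G has two sp³ carbons, so it is not fully conjugated — not aromatic (oxolane ring).
Aromatic: C, D, E, F. Total: 4.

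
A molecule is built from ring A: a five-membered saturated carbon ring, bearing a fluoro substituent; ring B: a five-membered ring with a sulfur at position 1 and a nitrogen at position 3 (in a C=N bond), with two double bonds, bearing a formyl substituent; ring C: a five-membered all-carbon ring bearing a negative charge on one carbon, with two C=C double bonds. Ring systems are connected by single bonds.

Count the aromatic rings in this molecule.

2

Ring A has only sp³ atoms, so it is not fully conjugated — not aromatic (cyclopentane).
Ring B is planar and fully conjugated; 2 ring double bonds (4 π electrons) plus a heteroatom lone pair (2) give 6 π electrons. 6 = 4(1)+2, so ring B is aromatic (thiazole).
Ring C is fully conjugated (every ring atom contributes a p orbital); 2 ring double bonds (4 π electrons) plus the carbanion lone pair (2) give 6 π electrons. Since 6 = 4n+2 (n=1), ring C is aromatic (cyclopentadienyl anion).
Aromatic: B, C. Total: 2.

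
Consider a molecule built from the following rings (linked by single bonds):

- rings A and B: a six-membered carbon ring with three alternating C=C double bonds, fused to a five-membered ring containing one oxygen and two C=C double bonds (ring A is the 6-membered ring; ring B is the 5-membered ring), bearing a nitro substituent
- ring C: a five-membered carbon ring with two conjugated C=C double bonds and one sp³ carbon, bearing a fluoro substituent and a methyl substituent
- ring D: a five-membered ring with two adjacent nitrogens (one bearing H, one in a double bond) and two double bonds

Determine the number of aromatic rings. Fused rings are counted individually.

3

Rings A and B form a fused bicyclic system (with one oxygen) with 9 sp² atoms and 10 π electrons from ring double bonds plus a heteroatom lone pair. 10 = 4(2)+2, so the system is aromatic and both rings count as aromatic (benzofuran).
Ring C has one sp³ carbon, so it is not fully conjugated — not aromatic (cyclopentadiene).
Ring D has a continuous p-orbital overlap around the ring; 2 ring double bonds (4 π electrons) plus a heteroatom lone pair (2) give 6 π electrons. 6 = 4(1)+2, so ring D is aromatic (pyrazole).
Aromatic: A, B, D. Total: 3.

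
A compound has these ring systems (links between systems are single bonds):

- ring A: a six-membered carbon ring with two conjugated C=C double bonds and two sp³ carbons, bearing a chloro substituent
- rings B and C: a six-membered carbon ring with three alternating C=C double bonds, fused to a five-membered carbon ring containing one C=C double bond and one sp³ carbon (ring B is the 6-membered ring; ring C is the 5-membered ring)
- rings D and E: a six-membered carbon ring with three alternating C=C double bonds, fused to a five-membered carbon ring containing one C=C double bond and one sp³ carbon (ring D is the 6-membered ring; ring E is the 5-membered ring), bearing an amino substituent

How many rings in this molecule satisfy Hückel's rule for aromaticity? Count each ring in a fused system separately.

2

Ring A has two sp³ carbons, so it is not fully conjugated — not aromatic (1,3-cyclohexadiene).
Ring B is planar and fully conjugated; 3 ring double bonds give 6 π electrons. 6 = 4(1)+2, so ring B is aromatic (benzene ring).
Ring C has one sp³ carbon, so it is not fully conjugated — not aromatic (cyclopentene ring).
Ring D is fully conjugated (every ring atom contributes a p orbital); 3 ring double bonds give 6 π electrons. Since 6 = 4n+2 (n=1), ring D is aromatic (benzene ring).
Ring E has one sp³ carbon, so it is not fully conjugated — not aromatic (cyclopentene ring).
Aromatic: B, D. Total: 2.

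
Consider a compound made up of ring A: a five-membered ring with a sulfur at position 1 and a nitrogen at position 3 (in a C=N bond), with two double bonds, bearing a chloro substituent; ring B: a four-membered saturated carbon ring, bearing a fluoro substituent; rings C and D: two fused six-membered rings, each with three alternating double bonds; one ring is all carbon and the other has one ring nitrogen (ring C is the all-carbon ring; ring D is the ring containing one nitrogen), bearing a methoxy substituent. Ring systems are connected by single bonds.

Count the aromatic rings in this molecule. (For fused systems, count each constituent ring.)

Ring A has a continuous p-orbital overlap around the ring; 2 ring double bonds (4 π electrons) plus a heteroatom lone pair (2) give 6 π electrons. Since 6 = 4n+2 (n=1), ring A is aromatic (thiazole).
Ring B has only sp³ atoms, so it is not fully conjugated — not aromatic (cyclobutane).
Rings C and D form a fused bicyclic system (with one nitrogen) with 10 sp² atoms and 10 π electrons from ring double bonds. 10 = 4(2)+2, so the system is aromatic and both rings count as aromatic (quinoline).
Aromatic: A, C, D. Total: 3.

3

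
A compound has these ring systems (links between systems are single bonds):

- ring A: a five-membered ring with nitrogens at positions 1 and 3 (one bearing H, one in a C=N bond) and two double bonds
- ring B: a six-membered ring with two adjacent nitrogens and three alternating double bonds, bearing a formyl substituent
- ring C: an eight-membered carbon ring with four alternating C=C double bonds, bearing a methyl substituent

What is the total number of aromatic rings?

Ring A is planar and fully conjugated; 2 ring double bonds (4 π electrons) plus a heteroatom lone pair (2) give 6 π electrons. 6 = 4(1)+2, so ring A is aromatic (imidazole).
Ring B is planar and fully conjugated; 3 ring double bonds give 6 π electrons. 6 = 4(1)+2, so ring B is aromatic (pyridazine).
Ring C has only sp² ring atoms; a planar conformation would have a fully conjugated π system of 8 electrons. But 8 = 4(2), which is 4n not 4n+2, so ring C is not aromatic (cyclooctatetraene) — cyclooctatetraene distorts into a non-planar tub to avoid antiaromaticity.
Aromatic: A, B. Total: 2.

2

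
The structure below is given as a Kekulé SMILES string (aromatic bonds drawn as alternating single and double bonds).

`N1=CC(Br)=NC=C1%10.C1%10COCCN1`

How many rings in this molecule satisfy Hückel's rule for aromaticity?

The SMILES encodes a six-membered ring with nitrogens at positions 1 and 4 and three alternating double bonds; a six-membered saturated ring with an oxygen and an N–H nitrogen at positions 1 and 4.
The 6-membered ring with two nitrogens (1,4) has a continuous p-orbital overlap around the ring; 3 ring double bonds give 6 π electrons. 6 = 4(1)+2, so it is aromatic (pyrazine).
The 6-membered ring with one oxygen and one N–H (1,4) has only sp³ atoms, so it is not fully conjugated — not aromatic (morpholine).
1 of the 2 rings is aromatic. Total: 1.

1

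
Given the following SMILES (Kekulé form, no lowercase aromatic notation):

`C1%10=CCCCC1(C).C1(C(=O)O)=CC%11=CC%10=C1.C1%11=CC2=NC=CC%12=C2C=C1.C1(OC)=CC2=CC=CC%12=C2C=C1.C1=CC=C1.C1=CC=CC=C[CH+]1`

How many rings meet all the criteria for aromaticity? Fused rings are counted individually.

The SMILES encodes a six-membered carbon ring with one C=C double bond; a six-membered carbon ring with three alternating C=C double bonds; two fused six-membered rings, each with three alternating double bonds; one ring is all carbon and the other has one ring nitrogen; two fused six-membered carbon rings, each with three alternating C=C double bonds; a four-membered carbon ring with two alternating C=C double bonds; a seven-membered all-carbon ring bearing a positive charge on one carbon, with three C=C double bonds.
The 6-membered ring has four sp³ carbons, so it is not fully conjugated — not aromatic (cyclohexene).
The second 6-membered ring is fully conjugated (every ring atom contributes a p orbital); 3 ring double bonds give 6 π electrons. That satisfies 4n+2 with n=1, so it is aromatic (benzene).
The fused 6/6-membered bicyclic (with one nitrogen) is a single π system with 10 sp² atoms and 10 π electrons from ring double bonds. 10 = 4(2)+2, so the system is aromatic and both rings count as aromatic (quinoline).
The fused 6/6-membered bicyclic is a single π system with 10 sp² atoms and 10 π electrons from ring double bonds. 10 = 4(2)+2, so the system is aromatic and both rings count as aromatic (naphthalene).
The 4-membered ring has only sp² ring atoms; a planar conformation would have a fully conjugated π system of 4 electrons. But 4 = 4(1), which is 4n not 4n+2, so it is not aromatic (cyclobutadiene) — cyclobutadiene is antiaromatic and distorts to a rectangle.
The 7-membered ring has a continuous p-orbital overlap around the ring; 3 ring double bonds (6 π electrons) plus the carbocation's empty p orbital (0, but keeps the ring conjugated) give 6 π electrons. Since 6 = 4n+2 (n=1), it is aromatic (tropylium cation).
6 of the 8 rings are aromatic. Total: 6.

6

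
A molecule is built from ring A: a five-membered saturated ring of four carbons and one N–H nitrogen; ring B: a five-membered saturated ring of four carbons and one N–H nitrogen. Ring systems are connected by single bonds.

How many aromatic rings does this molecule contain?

0

Ring A has only sp³ atoms, so it is not fully conjugated — not aromatic (pyrrolidine).
Ring B has only sp³ atoms, so it is not fully conjugated — not aromatic (pyrrolidine).
No ring is aromatic. Total: 0.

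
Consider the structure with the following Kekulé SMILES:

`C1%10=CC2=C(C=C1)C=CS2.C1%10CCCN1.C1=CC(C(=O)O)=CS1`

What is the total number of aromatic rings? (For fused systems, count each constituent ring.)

The SMILES encodes a six-membered carbon ring with three alternating C=C double bonds, fused to a five-membered ring containing one sulfur and two C=C double bonds; a five-membered saturated ring of four carbons and one N–H nitrogen; a five-membered ring of four carbons and one sulfur, with two C=C double bonds.
The fused 6/5-membered bicyclic (with one sulfur) is a single π system with 9 sp² atoms and 10 π electrons from ring double bonds plus a heteroatom lone pair. 10 = 4(2)+2, so the system is aromatic and both rings count as aromatic (benzothiophene).
The 5-membered ring with one N–H has only sp³ atoms, so it is not fully conjugated — not aromatic (pyrrolidine).
The 5-membered ring with one sulfur is planar and fully conjugated; 2 ring double bonds (4 π electrons) plus a heteroatom lone pair (2) give 6 π electrons. Since 6 = 4n+2 (n=1), it is aromatic (thiophene).
3 of the 4 rings are aromatic. Total: 3.

3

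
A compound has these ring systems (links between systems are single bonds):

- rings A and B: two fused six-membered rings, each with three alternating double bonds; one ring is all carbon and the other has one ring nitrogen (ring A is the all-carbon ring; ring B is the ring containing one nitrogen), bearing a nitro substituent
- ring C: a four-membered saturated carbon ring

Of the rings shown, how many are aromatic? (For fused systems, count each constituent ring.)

Rings A and B form a fused bicyclic system (with one nitrogen) with 10 sp² atoms and 10 π electrons from ring double bonds. 10 = 4(2)+2, so the system is aromatic and both rings count as aromatic (quinoline).
Ring C has only sp³ atoms, so it is not fully conjugated — not aromatic (cyclobutane).
Aromatic: A, B. Total: 2.

2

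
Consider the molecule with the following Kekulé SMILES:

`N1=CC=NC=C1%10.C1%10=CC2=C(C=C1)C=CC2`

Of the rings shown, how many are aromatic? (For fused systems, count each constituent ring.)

The SMILES encodes a six-membered ring with nitrogens at positions 1 and 4 and three alternating double bonds; a six-membered carbon ring with three alternating C=C double bonds, fused to a five-membered carbon ring containing one C=C double bond and one sp³ carbon.
The 6-membered ring with two nitrogens (1,4) is fully conjugated (every ring atom contributes a p orbital); 3 ring double bonds give 6 π electrons. That satisfies 4n+2 with n=1, so it is aromatic (pyrazine).
The 6-membered ring is planar and fully conjugated; 3 ring double bonds give 6 π electrons. That satisfies 4n+2 with n=1, so it is aromatic (benzene ring).
The 5-membered ring has one sp³ carbon, so it is not fully conjugated — not aromatic (cyclopentene ring).
2 of the 3 rings are aromatic. Total: 2.

2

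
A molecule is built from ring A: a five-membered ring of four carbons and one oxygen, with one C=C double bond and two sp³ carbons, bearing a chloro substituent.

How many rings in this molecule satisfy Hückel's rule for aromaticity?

Ring A has two sp³ carbons, so it is not fully conjugated — not aromatic (2,3-dihydrofuran).

0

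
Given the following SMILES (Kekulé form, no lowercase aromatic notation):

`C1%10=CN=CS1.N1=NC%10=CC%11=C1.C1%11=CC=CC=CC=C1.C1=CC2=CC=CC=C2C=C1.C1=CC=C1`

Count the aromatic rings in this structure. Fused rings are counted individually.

4

The SMILES encodes a five-membered ring with a sulfur at position 1 and a nitrogen at position 3 (in a C=N bond), with two double bonds; a six-membered ring with two adjacent nitrogens and three alternating double bonds; an eight-membered carbon ring with four alternating C=C double bonds; two fused six-membered carbon rings, each with three alternating C=C double bonds; a four-membered carbon ring with two alternating C=C double bonds.
The 5-membered ring with one sulfur and one =N– is fully conjugated (every ring atom contributes a p orbital); 2 ring double bonds (4 π electrons) plus a heteroatom lone pair (2) give 6 π electrons. Since 6 = 4n+2 (n=1), it is aromatic (thiazole).
The 6-membered ring with two nitrogens (1,2) is fully conjugated (every ring atom contributes a p orbital); 3 ring double bonds give 6 π electrons. Since 6 = 4n+2 (n=1), it is aromatic (pyridazine).
The 8-membered ring has only sp² ring atoms; a planar conformation would have a fully conjugated π system of 8 electrons. But 8 = 4(2), which is 4n not 4n+2, so it is not aromatic (cyclooctatetraene) — cyclooctatetraene distorts into a non-planar tub to avoid antiaromaticity.
The fused 6/6-membered bicyclic is a single π system with 10 sp² atoms and 10 π electrons from ring double bonds. 10 = 4(2)+2, so the system is aromatic and both rings count as aromatic (naphthalene).
The 4-membered ring has only sp² ring atoms; a planar conformation would have a fully conjugated π system of 4 electrons. But 4 = 4(1), which is 4n not 4n+2, so it is not aromatic (cyclobutadiene) — cyclobutadiene is antiaromatic and distorts to a rectangle.
4 of the 6 rings are aromatic. Total: 4.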